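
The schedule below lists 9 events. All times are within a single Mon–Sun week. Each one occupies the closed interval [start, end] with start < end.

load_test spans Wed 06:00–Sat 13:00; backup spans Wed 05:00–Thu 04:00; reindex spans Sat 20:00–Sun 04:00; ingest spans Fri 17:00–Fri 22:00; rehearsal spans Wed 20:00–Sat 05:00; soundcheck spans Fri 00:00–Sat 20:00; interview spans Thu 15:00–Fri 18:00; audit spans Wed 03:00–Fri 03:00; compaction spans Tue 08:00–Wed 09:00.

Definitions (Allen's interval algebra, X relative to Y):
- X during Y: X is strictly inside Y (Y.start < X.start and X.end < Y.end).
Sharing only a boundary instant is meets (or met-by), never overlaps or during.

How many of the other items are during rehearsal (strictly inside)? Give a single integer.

2

Target rehearsal = [Wed 20:00, Sat 05:00].
audit [Wed 03:00, Fri 03:00] → overlaps → no.
backup [Wed 05:00, Thu 04:00] → overlaps → no.
compaction [Tue 08:00, Wed 09:00] → before → no.
ingest [Fri 17:00, Fri 22:00] → during → counts.
interview [Thu 15:00, Fri 18:00] → during → counts.
load_test [Wed 06:00, Sat 13:00] → contains → no.
reindex [Sat 20:00, Sun 04:00] → after → no.
soundcheck [Fri 00:00, Sat 20:00] → overlapped-by → no.
Total: 2.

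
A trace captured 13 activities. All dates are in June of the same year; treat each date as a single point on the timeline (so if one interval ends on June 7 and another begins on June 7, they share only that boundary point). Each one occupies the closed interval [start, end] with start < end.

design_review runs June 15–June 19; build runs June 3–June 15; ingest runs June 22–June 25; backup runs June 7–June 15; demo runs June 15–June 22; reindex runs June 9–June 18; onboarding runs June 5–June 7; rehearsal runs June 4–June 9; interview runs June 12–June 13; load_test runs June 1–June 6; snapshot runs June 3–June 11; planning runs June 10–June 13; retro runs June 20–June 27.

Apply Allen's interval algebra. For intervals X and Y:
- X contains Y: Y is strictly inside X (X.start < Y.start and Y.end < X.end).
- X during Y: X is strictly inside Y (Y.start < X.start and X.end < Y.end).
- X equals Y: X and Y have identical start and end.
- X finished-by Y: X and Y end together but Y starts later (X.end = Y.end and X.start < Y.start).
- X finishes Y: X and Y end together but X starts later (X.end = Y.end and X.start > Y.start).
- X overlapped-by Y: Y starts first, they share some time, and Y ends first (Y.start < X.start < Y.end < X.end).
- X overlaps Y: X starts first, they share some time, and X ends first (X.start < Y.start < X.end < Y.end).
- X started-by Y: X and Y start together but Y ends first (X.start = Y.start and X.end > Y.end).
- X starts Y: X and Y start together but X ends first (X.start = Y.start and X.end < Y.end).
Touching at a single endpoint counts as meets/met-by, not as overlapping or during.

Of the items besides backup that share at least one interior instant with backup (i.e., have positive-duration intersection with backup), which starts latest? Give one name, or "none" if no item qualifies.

Target backup = [June 7, June 15].
build [June 3, June 15] → finished-by → candidate.
demo [June 15, June 22] → met-by → excluded.
design_review [June 15, June 19] → met-by → excluded.
ingest [June 22, June 25] → after → excluded.
interview [June 12, June 13] → during → candidate.
load_test [June 1, June 6] → before → excluded.
onboarding [June 5, June 7] → meets → excluded.
planning [June 10, June 13] → during → candidate.
rehearsal [June 4, June 9] → overlaps → candidate.
reindex [June 9, June 18] → overlapped-by → candidate.
retro [June 20, June 27] → after → excluded.
snapshot [June 3, June 11] → overlaps → candidate.
Among candidates, latest start is June 12 → interview.

interview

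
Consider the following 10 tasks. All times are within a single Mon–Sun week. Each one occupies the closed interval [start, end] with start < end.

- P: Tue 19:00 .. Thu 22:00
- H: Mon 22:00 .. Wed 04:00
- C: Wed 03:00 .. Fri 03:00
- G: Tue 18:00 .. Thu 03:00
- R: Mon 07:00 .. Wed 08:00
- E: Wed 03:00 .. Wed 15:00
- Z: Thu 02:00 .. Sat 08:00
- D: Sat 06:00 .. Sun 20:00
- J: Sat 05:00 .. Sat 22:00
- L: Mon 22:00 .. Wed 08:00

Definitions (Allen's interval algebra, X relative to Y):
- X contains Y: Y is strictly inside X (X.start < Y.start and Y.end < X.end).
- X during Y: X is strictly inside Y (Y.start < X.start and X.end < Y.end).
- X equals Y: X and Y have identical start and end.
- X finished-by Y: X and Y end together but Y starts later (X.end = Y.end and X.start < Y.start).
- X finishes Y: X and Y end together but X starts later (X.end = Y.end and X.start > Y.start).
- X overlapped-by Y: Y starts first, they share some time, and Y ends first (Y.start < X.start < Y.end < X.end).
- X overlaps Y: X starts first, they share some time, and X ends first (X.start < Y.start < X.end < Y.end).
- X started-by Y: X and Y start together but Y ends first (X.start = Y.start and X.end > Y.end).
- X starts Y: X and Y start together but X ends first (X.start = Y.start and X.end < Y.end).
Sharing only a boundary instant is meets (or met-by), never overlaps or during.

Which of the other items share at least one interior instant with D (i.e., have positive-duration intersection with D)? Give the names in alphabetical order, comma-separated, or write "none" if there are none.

Target D = [Sat 06:00, Sun 20:00].
C [Wed 03:00, Fri 03:00] → before → no.
E [Wed 03:00, Wed 15:00] → before → no.
G [Tue 18:00, Thu 03:00] → before → no.
H [Mon 22:00, Wed 04:00] → before → no.
J [Sat 05:00, Sat 22:00] → overlaps → yes.
L [Mon 22:00, Wed 08:00] → before → no.
P [Tue 19:00, Thu 22:00] → before → no.
R [Mon 07:00, Wed 08:00] → before → no.
Z [Thu 02:00, Sat 08:00] → overlaps → yes.
Result: J, Z.

J, Z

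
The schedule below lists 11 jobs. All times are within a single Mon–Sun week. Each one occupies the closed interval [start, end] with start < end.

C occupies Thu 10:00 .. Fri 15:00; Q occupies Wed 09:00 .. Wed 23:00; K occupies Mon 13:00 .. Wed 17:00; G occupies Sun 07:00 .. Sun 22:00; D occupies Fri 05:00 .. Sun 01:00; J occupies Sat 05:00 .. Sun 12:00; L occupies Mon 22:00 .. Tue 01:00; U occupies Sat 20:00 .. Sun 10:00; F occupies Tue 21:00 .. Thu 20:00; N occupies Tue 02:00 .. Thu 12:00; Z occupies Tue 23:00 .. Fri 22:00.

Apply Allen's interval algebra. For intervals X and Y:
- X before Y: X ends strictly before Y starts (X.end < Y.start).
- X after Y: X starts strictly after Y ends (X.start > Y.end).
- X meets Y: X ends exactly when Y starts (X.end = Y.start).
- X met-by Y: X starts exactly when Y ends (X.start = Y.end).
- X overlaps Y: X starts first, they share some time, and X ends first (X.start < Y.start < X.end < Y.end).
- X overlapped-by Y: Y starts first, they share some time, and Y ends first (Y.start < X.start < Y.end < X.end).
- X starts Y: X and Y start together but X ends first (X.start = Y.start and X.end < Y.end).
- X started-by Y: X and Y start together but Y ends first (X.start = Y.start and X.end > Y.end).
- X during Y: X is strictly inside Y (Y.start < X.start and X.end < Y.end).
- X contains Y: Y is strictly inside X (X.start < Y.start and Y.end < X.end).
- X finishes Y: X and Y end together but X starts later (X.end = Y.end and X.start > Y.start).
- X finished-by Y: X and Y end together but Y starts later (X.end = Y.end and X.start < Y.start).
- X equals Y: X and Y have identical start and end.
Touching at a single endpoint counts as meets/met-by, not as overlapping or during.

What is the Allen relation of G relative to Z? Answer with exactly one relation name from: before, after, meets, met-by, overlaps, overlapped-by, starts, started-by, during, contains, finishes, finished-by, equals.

after

G = [Sun 07:00, Sun 22:00]; Z = [Tue 23:00, Fri 22:00].
Compare endpoints: G.start > Z.start, G.start > Z.end, G.end > Z.start, G.end > Z.end.
That pattern is 'after'.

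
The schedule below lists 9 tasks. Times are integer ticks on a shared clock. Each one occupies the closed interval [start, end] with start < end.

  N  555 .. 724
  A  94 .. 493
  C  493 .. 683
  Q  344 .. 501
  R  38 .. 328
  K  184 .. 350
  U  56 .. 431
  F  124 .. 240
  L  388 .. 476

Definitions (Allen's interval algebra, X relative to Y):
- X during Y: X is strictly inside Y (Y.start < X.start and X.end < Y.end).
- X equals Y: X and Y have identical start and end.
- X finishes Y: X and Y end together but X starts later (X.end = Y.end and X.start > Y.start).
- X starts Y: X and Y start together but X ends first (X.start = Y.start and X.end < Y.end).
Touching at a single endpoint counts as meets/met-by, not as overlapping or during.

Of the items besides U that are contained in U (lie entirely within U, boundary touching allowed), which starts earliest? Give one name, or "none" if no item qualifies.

Target U = [56, 431].
A [94, 493] → overlapped-by → excluded.
C [493, 683] → after → excluded.
F [124, 240] → during → candidate.
K [184, 350] → during → candidate.
L [388, 476] → overlapped-by → excluded.
N [555, 724] → after → excluded.
Q [344, 501] → overlapped-by → excluded.
R [38, 328] → overlaps → excluded.
Among candidates, earliest start is 124 → F.

F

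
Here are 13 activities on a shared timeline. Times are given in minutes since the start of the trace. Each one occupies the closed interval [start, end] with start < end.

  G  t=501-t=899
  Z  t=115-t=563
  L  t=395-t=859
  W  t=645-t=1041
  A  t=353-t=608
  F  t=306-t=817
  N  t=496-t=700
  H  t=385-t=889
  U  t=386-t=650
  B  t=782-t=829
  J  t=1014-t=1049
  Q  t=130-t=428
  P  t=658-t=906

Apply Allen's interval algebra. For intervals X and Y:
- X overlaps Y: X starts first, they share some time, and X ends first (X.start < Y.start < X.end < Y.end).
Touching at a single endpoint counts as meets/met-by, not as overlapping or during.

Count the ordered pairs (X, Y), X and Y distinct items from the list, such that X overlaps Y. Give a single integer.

Checking all 156 ordered pairs for relation 'overlaps'; matching pairs in alphabetical order:
(A, G): A overlaps G ✓
(A, H): A overlaps H ✓
(A, L): A overlaps L ✓
(A, N): A overlaps N ✓
(A, U): A overlaps U ✓
(F, B): F overlaps B ✓
(F, G): F overlaps G ✓
(F, H): F overlaps H ✓
(F, L): F overlaps L ✓
(F, P): F overlaps P ✓
(F, W): F overlaps W ✓
(G, P): G overlaps P ✓
(G, W): G overlaps W ✓
(H, G): H overlaps G ✓
(H, P): H overlaps P ✓
(H, W): H overlaps W ✓
(L, G): L overlaps G ✓
(L, P): L overlaps P ✓
(L, W): L overlaps W ✓
(N, G): N overlaps G ✓
(N, P): N overlaps P ✓
(N, W): N overlaps W ✓
(Q, A): Q overlaps A ✓
(Q, F): Q overlaps F ✓
... plus 15 further pairs not listed.
Count: 39.

39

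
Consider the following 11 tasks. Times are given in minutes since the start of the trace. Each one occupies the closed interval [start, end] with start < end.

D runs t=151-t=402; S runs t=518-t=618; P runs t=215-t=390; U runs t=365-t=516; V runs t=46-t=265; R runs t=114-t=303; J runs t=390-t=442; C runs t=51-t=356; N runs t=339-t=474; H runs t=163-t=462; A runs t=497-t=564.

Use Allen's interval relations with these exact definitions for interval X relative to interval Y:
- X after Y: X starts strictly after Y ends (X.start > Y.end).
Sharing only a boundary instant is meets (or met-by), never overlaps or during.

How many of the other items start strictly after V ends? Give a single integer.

Target V = [t=46, t=265].
A [t=497, t=564] → after → counts.
C [t=51, t=356] → overlapped-by → no.
D [t=151, t=402] → overlapped-by → no.
H [t=163, t=462] → overlapped-by → no.
J [t=390, t=442] → after → counts.
N [t=339, t=474] → after → counts.
P [t=215, t=390] → overlapped-by → no.
R [t=114, t=303] → overlapped-by → no.
S [t=518, t=618] → after → counts.
U [t=365, t=516] → after → counts.
Total: 5.

5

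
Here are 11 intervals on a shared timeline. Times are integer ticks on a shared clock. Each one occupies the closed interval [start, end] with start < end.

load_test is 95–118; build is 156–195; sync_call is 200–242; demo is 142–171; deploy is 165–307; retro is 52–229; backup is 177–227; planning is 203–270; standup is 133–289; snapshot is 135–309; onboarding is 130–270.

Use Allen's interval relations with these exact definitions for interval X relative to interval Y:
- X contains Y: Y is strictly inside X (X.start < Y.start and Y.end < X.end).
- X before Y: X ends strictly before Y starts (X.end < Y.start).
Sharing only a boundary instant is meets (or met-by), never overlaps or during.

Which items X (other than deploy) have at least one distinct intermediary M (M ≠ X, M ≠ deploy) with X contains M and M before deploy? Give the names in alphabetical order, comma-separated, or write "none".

retro

Target deploy = [165, 307].
Intermediaries M with M before deploy: load_test.
Via load_test — items with X contains load_test: retro.
Union: retro.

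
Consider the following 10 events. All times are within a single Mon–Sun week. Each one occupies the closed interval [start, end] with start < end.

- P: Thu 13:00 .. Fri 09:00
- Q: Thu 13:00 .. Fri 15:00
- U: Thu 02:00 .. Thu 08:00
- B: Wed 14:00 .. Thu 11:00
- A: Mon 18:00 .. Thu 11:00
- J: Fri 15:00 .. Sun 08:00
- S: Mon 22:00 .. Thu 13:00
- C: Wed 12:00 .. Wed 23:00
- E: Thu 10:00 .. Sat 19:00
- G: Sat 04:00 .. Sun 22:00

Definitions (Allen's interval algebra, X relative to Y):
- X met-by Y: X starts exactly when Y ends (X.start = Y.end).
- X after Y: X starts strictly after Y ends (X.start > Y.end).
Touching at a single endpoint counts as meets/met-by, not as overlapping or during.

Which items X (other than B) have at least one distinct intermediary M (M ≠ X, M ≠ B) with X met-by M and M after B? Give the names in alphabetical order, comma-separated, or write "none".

Target B = [Wed 14:00, Thu 11:00].
Intermediaries M with M after B: G, J, P, Q.
Via G — items with X met-by G: none.
Via J — items with X met-by J: none.
Via P — items with X met-by P: none.
Via Q — items with X met-by Q: J.
Union: J.

J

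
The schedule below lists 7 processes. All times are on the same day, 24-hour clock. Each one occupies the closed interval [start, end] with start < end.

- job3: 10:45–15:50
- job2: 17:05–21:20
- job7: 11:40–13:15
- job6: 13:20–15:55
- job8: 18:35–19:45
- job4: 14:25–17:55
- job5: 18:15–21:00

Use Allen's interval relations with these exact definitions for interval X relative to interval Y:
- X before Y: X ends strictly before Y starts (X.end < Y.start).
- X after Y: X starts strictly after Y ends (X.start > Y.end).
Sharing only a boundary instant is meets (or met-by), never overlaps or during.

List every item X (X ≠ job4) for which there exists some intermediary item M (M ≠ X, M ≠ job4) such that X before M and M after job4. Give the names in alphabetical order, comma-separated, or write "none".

Target job4 = [14:25, 17:55].
Intermediaries M with M after job4: job5, job8.
Via job5 — items with X before job5: job3, job6, job7.
Via job8 — items with X before job8: job3, job6, job7.
Union: job3, job6, job7.

job3, job6, job7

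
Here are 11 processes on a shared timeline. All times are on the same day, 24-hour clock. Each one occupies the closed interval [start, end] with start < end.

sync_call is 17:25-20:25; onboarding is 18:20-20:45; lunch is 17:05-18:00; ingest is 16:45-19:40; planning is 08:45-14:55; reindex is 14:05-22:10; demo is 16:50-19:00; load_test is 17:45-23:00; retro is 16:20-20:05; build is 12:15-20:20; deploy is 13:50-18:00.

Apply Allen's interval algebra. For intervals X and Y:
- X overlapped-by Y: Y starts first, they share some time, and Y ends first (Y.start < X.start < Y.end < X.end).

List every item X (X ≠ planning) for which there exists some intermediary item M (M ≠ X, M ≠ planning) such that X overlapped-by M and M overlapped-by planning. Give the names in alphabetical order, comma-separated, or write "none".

demo, ingest, load_test, onboarding, reindex, retro, sync_call

Target planning = [08:45, 14:55].
Intermediaries M with M overlapped-by planning: build, deploy, reindex.
Via build — items with X overlapped-by build: load_test, onboarding, reindex, sync_call.
Via deploy — items with X overlapped-by deploy: demo, ingest, load_test, reindex, retro, sync_call.
Via reindex — items with X overlapped-by reindex: load_test.
Union: demo, ingest, load_test, onboarding, reindex, retro, sync_call.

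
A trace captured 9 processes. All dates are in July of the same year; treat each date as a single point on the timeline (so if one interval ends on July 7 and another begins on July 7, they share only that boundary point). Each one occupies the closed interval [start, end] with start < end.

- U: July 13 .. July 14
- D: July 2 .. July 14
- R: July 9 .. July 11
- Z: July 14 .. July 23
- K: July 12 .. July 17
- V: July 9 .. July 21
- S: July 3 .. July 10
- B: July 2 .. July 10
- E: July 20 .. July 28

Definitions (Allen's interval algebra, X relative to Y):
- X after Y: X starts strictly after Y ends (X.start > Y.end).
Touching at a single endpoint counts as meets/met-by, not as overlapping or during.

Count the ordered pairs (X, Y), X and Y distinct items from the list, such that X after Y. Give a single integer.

Checking all 72 ordered pairs for relation 'after'; matching pairs in alphabetical order:
(E, B): E after B ✓
(E, D): E after D ✓
(E, K): E after K ✓
(E, R): E after R ✓
(E, S): E after S ✓
(E, U): E after U ✓
(K, B): K after B ✓
(K, R): K after R ✓
(K, S): K after S ✓
(U, B): U after B ✓
(U, R): U after R ✓
(U, S): U after S ✓
(Z, B): Z after B ✓
(Z, R): Z after R ✓
(Z, S): Z after S ✓
Count: 15.

15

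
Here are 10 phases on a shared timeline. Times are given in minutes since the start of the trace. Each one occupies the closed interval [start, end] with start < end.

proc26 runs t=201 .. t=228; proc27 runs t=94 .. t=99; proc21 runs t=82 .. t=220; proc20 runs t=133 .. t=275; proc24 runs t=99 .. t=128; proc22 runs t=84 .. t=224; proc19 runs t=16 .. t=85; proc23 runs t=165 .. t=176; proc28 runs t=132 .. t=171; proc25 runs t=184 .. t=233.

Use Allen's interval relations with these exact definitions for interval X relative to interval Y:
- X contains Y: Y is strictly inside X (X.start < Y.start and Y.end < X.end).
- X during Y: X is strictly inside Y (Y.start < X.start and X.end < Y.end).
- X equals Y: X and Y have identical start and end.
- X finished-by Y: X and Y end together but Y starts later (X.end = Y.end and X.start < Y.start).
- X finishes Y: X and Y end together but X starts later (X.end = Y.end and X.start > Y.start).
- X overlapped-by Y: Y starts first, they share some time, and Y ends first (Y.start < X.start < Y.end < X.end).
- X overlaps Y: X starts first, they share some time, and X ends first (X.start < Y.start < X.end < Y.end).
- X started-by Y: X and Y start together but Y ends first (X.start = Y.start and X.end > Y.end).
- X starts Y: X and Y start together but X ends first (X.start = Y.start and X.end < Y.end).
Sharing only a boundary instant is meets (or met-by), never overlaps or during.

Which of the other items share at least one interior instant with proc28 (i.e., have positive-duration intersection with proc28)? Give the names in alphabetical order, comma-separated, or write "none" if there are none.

Target proc28 = [t=132, t=171].
proc19 [t=16, t=85] → before → no.
proc20 [t=133, t=275] → overlapped-by → yes.
proc21 [t=82, t=220] → contains → yes.
proc22 [t=84, t=224] → contains → yes.
proc23 [t=165, t=176] → overlapped-by → yes.
proc24 [t=99, t=128] → before → no.
proc25 [t=184, t=233] → after → no.
proc26 [t=201, t=228] → after → no.
proc27 [t=94, t=99] → before → no.
Result: proc20, proc21, proc22, proc23.

proc20, proc21, proc22, proc23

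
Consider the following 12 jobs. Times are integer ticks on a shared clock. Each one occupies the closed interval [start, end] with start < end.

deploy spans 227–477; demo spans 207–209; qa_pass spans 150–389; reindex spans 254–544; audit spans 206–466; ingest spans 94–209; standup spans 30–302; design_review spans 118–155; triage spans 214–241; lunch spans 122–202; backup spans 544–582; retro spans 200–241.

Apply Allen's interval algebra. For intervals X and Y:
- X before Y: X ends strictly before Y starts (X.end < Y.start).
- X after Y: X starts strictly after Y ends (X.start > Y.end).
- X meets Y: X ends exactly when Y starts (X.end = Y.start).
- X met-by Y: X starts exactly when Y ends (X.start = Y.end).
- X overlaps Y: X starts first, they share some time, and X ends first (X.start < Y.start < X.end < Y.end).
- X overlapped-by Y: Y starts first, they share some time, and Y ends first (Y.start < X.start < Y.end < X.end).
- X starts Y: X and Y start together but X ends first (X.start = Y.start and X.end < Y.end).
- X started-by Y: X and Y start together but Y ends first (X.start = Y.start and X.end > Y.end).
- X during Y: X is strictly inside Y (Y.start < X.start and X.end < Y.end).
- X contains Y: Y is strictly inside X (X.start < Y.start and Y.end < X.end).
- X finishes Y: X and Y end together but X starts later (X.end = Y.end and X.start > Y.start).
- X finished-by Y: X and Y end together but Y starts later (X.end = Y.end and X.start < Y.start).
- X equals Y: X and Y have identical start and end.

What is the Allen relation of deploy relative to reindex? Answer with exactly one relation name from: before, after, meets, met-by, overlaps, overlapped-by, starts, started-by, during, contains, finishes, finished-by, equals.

overlaps

deploy = [227, 477]; reindex = [254, 544].
Compare endpoints: deploy.start < reindex.start, deploy.start < reindex.end, deploy.end > reindex.start, deploy.end < reindex.end.
That pattern is 'overlaps'.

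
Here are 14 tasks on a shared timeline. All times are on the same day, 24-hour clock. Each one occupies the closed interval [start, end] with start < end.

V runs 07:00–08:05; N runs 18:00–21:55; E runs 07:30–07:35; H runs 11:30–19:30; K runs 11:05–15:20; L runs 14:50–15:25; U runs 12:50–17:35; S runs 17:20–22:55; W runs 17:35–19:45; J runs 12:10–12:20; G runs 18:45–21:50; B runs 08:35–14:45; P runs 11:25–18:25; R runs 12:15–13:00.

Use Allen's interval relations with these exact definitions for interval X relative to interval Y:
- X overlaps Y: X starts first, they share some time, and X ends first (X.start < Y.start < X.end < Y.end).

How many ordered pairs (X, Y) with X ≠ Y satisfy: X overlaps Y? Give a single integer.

21

Checking all 182 ordered pairs for relation 'overlaps'; matching pairs in alphabetical order:
(B, H): B overlaps H ✓
(B, K): B overlaps K ✓
(B, P): B overlaps P ✓
(B, U): B overlaps U ✓
(H, G): H overlaps G ✓
(H, N): H overlaps N ✓
(H, S): H overlaps S ✓
(H, W): H overlaps W ✓
(J, R): J overlaps R ✓
(K, H): K overlaps H ✓
(K, L): K overlaps L ✓
(K, P): K overlaps P ✓
(K, U): K overlaps U ✓
(P, H): P overlaps H ✓
(P, N): P overlaps N ✓
(P, S): P overlaps S ✓
(P, W): P overlaps W ✓
(R, U): R overlaps U ✓
(U, S): U overlaps S ✓
(W, G): W overlaps G ✓
(W, N): W overlaps N ✓
Count: 21.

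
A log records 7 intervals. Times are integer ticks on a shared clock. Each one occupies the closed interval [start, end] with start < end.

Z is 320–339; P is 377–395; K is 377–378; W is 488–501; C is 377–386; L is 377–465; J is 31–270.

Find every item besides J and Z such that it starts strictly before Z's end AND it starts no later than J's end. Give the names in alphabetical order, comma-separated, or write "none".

Conditions: its start is strictly before Z's end (X.start < 339) AND its start is no later than J's end (X.start <= 270).
C: start 377 < 339? ✗; start 377 <= 270? ✗ → no.
K: start 377 < 339? ✗; start 377 <= 270? ✗ → no.
L: start 377 < 339? ✗; start 377 <= 270? ✗ → no.
P: start 377 < 339? ✗; start 377 <= 270? ✗ → no.
W: start 488 < 339? ✗; start 488 <= 270? ✗ → no.
Result: none.

none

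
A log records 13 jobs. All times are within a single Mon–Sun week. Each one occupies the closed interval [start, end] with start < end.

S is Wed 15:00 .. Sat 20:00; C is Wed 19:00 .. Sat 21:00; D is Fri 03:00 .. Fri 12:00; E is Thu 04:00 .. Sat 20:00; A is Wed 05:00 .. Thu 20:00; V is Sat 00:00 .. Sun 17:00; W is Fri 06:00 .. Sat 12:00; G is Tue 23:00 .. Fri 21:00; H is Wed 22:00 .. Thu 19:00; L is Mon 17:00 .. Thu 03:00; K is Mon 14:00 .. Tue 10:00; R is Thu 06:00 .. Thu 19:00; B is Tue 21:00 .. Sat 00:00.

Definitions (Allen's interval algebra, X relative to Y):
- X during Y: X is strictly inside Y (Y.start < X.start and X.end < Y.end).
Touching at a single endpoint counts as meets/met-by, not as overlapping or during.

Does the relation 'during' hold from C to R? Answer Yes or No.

C = [Wed 19:00, Sat 21:00], R = [Thu 06:00, Thu 19:00].
Actual relation of C to R: contains.
Asked whether 'during' holds → No.

No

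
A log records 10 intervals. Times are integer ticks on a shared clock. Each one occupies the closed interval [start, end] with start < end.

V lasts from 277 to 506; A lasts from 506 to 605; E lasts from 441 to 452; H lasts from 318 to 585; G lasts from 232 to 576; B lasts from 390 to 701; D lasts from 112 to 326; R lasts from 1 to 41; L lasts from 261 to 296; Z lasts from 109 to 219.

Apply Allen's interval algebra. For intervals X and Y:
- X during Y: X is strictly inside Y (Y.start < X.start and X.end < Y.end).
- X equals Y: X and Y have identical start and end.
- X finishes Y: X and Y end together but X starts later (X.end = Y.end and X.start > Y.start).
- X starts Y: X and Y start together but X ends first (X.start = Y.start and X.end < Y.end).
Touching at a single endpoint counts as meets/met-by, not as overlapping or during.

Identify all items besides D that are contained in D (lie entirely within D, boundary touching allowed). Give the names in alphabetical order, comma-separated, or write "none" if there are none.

Target D = [112, 326].
A [506, 605] → after → no.
B [390, 701] → after → no.
E [441, 452] → after → no.
G [232, 576] → overlapped-by → no.
H [318, 585] → overlapped-by → no.
L [261, 296] → during → yes.
R [1, 41] → before → no.
V [277, 506] → overlapped-by → no.
Z [109, 219] → overlaps → no.
Result: L.

L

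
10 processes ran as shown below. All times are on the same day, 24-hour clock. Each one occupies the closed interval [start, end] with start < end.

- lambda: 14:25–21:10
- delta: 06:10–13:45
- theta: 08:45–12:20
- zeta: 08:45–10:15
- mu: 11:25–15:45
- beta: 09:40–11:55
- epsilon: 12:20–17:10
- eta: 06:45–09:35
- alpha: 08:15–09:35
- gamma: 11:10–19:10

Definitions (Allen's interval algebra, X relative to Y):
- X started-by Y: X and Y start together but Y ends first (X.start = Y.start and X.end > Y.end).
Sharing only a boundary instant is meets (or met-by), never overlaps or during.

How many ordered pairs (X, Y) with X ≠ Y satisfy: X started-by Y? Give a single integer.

1

Checking all 90 ordered pairs for relation 'started-by'; matching pairs in alphabetical order:
(theta, zeta): theta started-by zeta ✓
Count: 1.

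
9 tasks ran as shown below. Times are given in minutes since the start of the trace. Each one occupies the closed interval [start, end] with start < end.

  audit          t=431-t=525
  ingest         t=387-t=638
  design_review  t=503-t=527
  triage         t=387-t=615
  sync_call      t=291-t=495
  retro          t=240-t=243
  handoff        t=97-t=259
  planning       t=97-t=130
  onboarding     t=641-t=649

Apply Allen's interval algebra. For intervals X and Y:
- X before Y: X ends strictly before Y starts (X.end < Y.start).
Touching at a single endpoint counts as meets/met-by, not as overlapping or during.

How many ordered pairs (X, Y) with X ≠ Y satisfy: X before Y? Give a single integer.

Checking all 72 ordered pairs for relation 'before'; matching pairs in alphabetical order:
(audit, onboarding): audit before onboarding ✓
(design_review, onboarding): design_review before onboarding ✓
(handoff, audit): handoff before audit ✓
(handoff, design_review): handoff before design_review ✓
(handoff, ingest): handoff before ingest ✓
(handoff, onboarding): handoff before onboarding ✓
(handoff, sync_call): handoff before sync_call ✓
(handoff, triage): handoff before triage ✓
(ingest, onboarding): ingest before onboarding ✓
(planning, audit): planning before audit ✓
(planning, design_review): planning before design_review ✓
(planning, ingest): planning before ingest ✓
(planning, onboarding): planning before onboarding ✓
(planning, retro): planning before retro ✓
(planning, sync_call): planning before sync_call ✓
(planning, triage): planning before triage ✓
(retro, audit): retro before audit ✓
(retro, design_review): retro before design_review ✓
(retro, ingest): retro before ingest ✓
(retro, onboarding): retro before onboarding ✓
(retro, sync_call): retro before sync_call ✓
(retro, triage): retro before triage ✓
(sync_call, design_review): sync_call before design_review ✓
(sync_call, onboarding): sync_call before onboarding ✓
... plus 1 further pairs not listed.
Count: 25.

25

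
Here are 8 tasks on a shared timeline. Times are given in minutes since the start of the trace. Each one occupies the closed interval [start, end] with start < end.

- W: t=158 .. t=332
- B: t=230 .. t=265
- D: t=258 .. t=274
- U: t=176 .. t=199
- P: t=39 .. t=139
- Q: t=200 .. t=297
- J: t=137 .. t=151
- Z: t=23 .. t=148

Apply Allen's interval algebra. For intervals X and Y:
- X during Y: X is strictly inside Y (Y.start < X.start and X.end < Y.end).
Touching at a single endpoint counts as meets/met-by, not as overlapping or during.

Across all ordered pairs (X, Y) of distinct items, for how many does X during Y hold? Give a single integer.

Checking all 56 ordered pairs for relation 'during'; matching pairs in alphabetical order:
(B, Q): B during Q ✓
(B, W): B during W ✓
(D, Q): D during Q ✓
(D, W): D during W ✓
(P, Z): P during Z ✓
(Q, W): Q during W ✓
(U, W): U during W ✓
Count: 7.

7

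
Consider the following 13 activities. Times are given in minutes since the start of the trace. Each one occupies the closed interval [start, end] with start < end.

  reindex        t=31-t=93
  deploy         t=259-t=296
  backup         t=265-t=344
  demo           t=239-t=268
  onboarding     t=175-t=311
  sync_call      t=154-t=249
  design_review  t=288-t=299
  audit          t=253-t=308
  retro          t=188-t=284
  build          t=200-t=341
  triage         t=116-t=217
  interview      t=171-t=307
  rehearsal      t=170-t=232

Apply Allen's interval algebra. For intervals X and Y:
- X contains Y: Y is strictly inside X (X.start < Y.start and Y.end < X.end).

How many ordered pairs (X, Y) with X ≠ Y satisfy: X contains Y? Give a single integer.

Checking all 156 ordered pairs for relation 'contains'; matching pairs in alphabetical order:
(audit, deploy): audit contains deploy ✓
(audit, design_review): audit contains design_review ✓
(backup, design_review): backup contains design_review ✓
(build, audit): build contains audit ✓
(build, demo): build contains demo ✓
(build, deploy): build contains deploy ✓
(build, design_review): build contains design_review ✓
(interview, demo): interview contains demo ✓
(interview, deploy): interview contains deploy ✓
(interview, design_review): interview contains design_review ✓
(interview, retro): interview contains retro ✓
(onboarding, audit): onboarding contains audit ✓
(onboarding, demo): onboarding contains demo ✓
(onboarding, deploy): onboarding contains deploy ✓
(onboarding, design_review): onboarding contains design_review ✓
(onboarding, retro): onboarding contains retro ✓
(retro, demo): retro contains demo ✓
(sync_call, rehearsal): sync_call contains rehearsal ✓
Count: 18.

18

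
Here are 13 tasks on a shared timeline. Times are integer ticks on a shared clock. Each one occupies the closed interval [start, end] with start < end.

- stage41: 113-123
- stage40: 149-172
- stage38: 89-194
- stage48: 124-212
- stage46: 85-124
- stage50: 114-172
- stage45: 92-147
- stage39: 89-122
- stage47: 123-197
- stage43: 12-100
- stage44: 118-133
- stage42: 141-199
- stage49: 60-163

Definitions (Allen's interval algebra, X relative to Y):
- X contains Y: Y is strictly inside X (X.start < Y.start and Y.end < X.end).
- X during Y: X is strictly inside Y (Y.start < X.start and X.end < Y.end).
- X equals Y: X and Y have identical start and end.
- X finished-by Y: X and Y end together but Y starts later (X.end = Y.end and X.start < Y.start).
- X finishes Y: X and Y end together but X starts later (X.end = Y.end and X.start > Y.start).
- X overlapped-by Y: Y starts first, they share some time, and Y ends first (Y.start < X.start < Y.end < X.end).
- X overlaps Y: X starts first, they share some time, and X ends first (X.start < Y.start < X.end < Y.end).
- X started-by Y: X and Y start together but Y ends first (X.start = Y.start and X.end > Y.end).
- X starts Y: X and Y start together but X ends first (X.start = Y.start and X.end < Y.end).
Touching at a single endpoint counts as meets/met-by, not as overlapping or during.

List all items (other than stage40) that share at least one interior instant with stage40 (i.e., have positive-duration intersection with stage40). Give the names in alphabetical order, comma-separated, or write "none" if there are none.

stage38, stage42, stage47, stage48, stage49, stage50

Target stage40 = [149, 172].
stage38 [89, 194] → contains → yes.
stage39 [89, 122] → before → no.
stage41 [113, 123] → before → no.
stage42 [141, 199] → contains → yes.
stage43 [12, 100] → before → no.
stage44 [118, 133] → before → no.
stage45 [92, 147] → before → no.
stage46 [85, 124] → before → no.
stage47 [123, 197] → contains → yes.
stage48 [124, 212] → contains → yes.
stage49 [60, 163] → overlaps → yes.
stage50 [114, 172] → finished-by → yes.
Result: stage38, stage42, stage47, stage48, stage49, stage50.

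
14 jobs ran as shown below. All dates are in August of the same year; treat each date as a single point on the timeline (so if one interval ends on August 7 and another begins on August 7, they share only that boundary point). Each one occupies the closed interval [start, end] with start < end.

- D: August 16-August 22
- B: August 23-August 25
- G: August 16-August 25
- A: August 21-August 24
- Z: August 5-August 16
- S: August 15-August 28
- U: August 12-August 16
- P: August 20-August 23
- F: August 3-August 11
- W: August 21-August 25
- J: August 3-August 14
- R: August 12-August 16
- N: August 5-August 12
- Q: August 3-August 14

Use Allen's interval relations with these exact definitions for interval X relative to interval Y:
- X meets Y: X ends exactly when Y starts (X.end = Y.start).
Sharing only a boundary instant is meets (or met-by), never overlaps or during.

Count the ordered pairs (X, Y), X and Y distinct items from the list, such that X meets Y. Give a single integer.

9

Checking all 182 ordered pairs for relation 'meets'; matching pairs in alphabetical order:
(N, R): N meets R ✓
(N, U): N meets U ✓
(P, B): P meets B ✓
(R, D): R meets D ✓
(R, G): R meets G ✓
(U, D): U meets D ✓
(U, G): U meets G ✓
(Z, D): Z meets D ✓
(Z, G): Z meets G ✓
Count: 9.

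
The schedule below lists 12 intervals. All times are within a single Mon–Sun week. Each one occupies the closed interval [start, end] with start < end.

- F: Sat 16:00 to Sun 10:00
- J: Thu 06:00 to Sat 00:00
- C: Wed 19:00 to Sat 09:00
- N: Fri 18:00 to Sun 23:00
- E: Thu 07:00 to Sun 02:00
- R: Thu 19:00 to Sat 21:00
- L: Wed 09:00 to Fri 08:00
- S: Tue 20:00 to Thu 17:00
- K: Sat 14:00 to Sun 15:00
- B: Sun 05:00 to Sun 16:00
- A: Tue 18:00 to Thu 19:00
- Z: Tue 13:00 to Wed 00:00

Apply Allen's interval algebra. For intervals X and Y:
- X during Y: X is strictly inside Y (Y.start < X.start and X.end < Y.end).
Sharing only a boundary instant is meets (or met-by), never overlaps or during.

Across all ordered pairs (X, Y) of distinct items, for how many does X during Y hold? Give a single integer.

7

Checking all 132 ordered pairs for relation 'during'; matching pairs in alphabetical order:
(B, N): B during N ✓
(F, K): F during K ✓
(F, N): F during N ✓
(J, C): J during C ✓
(K, N): K during N ✓
(R, E): R during E ✓
(S, A): S during A ✓
Count: 7.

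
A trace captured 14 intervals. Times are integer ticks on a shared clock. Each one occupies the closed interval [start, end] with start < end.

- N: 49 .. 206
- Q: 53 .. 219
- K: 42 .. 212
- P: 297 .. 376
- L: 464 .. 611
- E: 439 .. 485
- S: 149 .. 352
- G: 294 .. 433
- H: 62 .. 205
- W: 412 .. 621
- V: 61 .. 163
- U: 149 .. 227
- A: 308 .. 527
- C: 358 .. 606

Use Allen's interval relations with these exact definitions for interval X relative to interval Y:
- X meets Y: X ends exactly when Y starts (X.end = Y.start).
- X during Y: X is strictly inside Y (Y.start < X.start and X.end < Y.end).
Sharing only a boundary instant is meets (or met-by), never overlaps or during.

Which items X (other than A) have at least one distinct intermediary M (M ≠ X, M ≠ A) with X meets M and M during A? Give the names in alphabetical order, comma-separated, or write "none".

none

Target A = [308, 527].
Intermediaries M with M during A: E.
Via E — items with X meets E: none.
Union: none.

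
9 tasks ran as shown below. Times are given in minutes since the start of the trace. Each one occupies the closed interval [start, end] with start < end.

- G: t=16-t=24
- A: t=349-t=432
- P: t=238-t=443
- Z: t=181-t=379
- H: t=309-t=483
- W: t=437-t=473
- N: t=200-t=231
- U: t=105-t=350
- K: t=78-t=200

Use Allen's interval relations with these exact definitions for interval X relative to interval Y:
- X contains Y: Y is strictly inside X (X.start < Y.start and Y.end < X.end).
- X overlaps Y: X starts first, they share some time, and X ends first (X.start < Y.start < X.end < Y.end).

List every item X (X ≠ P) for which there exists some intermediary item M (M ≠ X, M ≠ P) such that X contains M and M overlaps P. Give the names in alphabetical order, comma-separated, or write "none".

none

Target P = [t=238, t=443].
Intermediaries M with M overlaps P: U, Z.
Via U — items with X contains U: none.
Via Z — items with X contains Z: none.
Union: none.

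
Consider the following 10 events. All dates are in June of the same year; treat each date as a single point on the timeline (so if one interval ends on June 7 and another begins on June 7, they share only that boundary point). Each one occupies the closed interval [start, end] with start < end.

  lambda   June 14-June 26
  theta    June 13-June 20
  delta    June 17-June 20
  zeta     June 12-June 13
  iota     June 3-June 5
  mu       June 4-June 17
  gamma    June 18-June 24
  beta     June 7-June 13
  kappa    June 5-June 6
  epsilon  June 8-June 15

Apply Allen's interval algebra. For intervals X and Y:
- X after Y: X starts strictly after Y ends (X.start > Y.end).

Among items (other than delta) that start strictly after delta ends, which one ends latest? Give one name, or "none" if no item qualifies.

Target delta = [June 17, June 20].
beta [June 7, June 13] → before → excluded.
epsilon [June 8, June 15] → before → excluded.
gamma [June 18, June 24] → overlapped-by → excluded.
iota [June 3, June 5] → before → excluded.
kappa [June 5, June 6] → before → excluded.
lambda [June 14, June 26] → contains → excluded.
mu [June 4, June 17] → meets → excluded.
theta [June 13, June 20] → finished-by → excluded.
zeta [June 12, June 13] → before → excluded.
No candidates → none.

none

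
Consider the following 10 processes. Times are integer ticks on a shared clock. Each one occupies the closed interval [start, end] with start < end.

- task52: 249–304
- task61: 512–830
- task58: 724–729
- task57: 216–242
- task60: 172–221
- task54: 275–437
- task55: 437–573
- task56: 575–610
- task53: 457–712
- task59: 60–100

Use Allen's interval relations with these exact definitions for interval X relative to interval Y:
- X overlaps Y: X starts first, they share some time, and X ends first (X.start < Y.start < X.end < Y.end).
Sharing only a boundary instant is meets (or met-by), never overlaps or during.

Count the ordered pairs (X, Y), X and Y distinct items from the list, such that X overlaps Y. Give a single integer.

5

Checking all 90 ordered pairs for relation 'overlaps'; matching pairs in alphabetical order:
(task52, task54): task52 overlaps task54 ✓
(task53, task61): task53 overlaps task61 ✓
(task55, task53): task55 overlaps task53 ✓
(task55, task61): task55 overlaps task61 ✓
(task60, task57): task60 overlaps task57 ✓
Count: 5.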